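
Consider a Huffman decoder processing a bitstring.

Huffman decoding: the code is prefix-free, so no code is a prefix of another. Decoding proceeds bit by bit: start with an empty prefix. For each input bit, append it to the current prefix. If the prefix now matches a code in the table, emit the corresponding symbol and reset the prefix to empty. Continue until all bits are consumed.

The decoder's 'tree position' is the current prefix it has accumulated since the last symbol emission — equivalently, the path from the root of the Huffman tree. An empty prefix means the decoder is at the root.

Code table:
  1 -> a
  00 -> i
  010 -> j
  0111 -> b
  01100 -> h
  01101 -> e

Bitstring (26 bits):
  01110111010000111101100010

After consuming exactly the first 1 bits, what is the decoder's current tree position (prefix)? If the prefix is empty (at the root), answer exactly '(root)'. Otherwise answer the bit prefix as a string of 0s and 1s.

Answer: 0

Derivation:
Bit 0: prefix='0' (no match yet)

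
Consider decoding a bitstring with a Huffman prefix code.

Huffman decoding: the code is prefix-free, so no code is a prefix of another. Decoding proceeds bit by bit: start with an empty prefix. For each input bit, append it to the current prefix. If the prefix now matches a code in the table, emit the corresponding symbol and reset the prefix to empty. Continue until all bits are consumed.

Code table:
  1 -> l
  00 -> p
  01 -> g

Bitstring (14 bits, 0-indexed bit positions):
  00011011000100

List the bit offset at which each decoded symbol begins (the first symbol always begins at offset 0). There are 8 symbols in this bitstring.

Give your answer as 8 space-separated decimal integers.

Answer: 0 2 4 5 7 8 10 12

Derivation:
Bit 0: prefix='0' (no match yet)
Bit 1: prefix='00' -> emit 'p', reset
Bit 2: prefix='0' (no match yet)
Bit 3: prefix='01' -> emit 'g', reset
Bit 4: prefix='1' -> emit 'l', reset
Bit 5: prefix='0' (no match yet)
Bit 6: prefix='01' -> emit 'g', reset
Bit 7: prefix='1' -> emit 'l', reset
Bit 8: prefix='0' (no match yet)
Bit 9: prefix='00' -> emit 'p', reset
Bit 10: prefix='0' (no match yet)
Bit 11: prefix='01' -> emit 'g', reset
Bit 12: prefix='0' (no match yet)
Bit 13: prefix='00' -> emit 'p', reset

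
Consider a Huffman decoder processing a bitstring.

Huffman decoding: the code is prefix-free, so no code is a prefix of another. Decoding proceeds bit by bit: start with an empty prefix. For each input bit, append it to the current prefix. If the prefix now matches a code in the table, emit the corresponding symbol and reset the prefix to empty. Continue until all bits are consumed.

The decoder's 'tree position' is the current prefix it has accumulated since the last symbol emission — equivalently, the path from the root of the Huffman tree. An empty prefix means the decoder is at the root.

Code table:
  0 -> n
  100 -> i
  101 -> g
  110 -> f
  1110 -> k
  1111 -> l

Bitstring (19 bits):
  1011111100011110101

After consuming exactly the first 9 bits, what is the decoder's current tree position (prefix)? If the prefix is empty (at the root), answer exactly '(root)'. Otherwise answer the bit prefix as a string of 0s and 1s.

Bit 0: prefix='1' (no match yet)
Bit 1: prefix='10' (no match yet)
Bit 2: prefix='101' -> emit 'g', reset
Bit 3: prefix='1' (no match yet)
Bit 4: prefix='11' (no match yet)
Bit 5: prefix='111' (no match yet)
Bit 6: prefix='1111' -> emit 'l', reset
Bit 7: prefix='1' (no match yet)
Bit 8: prefix='10' (no match yet)

Answer: 10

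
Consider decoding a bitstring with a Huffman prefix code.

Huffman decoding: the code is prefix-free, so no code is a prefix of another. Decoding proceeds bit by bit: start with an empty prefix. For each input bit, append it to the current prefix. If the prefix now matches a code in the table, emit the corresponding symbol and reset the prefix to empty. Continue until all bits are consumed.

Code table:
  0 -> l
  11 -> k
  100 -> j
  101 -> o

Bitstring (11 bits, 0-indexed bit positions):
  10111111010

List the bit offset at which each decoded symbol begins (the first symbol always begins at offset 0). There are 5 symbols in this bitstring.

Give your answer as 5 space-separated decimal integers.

Bit 0: prefix='1' (no match yet)
Bit 1: prefix='10' (no match yet)
Bit 2: prefix='101' -> emit 'o', reset
Bit 3: prefix='1' (no match yet)
Bit 4: prefix='11' -> emit 'k', reset
Bit 5: prefix='1' (no match yet)
Bit 6: prefix='11' -> emit 'k', reset
Bit 7: prefix='1' (no match yet)
Bit 8: prefix='10' (no match yet)
Bit 9: prefix='101' -> emit 'o', reset
Bit 10: prefix='0' -> emit 'l', reset

Answer: 0 3 5 7 10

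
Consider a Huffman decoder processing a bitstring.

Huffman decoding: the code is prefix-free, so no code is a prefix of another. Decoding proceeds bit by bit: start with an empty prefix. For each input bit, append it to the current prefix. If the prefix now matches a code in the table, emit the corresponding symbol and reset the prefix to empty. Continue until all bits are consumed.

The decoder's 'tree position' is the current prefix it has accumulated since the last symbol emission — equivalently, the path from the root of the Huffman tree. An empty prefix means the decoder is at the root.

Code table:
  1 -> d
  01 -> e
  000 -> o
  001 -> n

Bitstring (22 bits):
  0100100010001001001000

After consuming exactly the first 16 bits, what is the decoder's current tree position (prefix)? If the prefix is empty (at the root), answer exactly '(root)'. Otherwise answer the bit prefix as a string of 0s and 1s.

Bit 0: prefix='0' (no match yet)
Bit 1: prefix='01' -> emit 'e', reset
Bit 2: prefix='0' (no match yet)
Bit 3: prefix='00' (no match yet)
Bit 4: prefix='001' -> emit 'n', reset
Bit 5: prefix='0' (no match yet)
Bit 6: prefix='00' (no match yet)
Bit 7: prefix='000' -> emit 'o', reset
Bit 8: prefix='1' -> emit 'd', reset
Bit 9: prefix='0' (no match yet)
Bit 10: prefix='00' (no match yet)
Bit 11: prefix='000' -> emit 'o', reset
Bit 12: prefix='1' -> emit 'd', reset
Bit 13: prefix='0' (no match yet)
Bit 14: prefix='00' (no match yet)
Bit 15: prefix='001' -> emit 'n', reset

Answer: (root)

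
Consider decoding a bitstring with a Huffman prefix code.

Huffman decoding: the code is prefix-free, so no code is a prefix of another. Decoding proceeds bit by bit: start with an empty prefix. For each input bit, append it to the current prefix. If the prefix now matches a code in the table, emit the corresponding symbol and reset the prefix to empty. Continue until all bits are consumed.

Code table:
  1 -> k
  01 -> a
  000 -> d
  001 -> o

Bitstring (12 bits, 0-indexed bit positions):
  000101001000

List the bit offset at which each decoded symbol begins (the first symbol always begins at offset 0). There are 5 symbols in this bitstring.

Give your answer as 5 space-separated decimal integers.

Bit 0: prefix='0' (no match yet)
Bit 1: prefix='00' (no match yet)
Bit 2: prefix='000' -> emit 'd', reset
Bit 3: prefix='1' -> emit 'k', reset
Bit 4: prefix='0' (no match yet)
Bit 5: prefix='01' -> emit 'a', reset
Bit 6: prefix='0' (no match yet)
Bit 7: prefix='00' (no match yet)
Bit 8: prefix='001' -> emit 'o', reset
Bit 9: prefix='0' (no match yet)
Bit 10: prefix='00' (no match yet)
Bit 11: prefix='000' -> emit 'd', reset

Answer: 0 3 4 6 9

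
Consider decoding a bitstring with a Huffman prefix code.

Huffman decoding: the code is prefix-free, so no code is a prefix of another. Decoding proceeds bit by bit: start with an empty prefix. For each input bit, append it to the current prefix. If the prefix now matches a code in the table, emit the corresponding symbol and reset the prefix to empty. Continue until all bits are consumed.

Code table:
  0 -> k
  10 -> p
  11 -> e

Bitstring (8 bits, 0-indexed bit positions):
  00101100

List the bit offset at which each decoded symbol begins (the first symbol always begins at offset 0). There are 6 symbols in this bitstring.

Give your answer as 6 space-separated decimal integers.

Bit 0: prefix='0' -> emit 'k', reset
Bit 1: prefix='0' -> emit 'k', reset
Bit 2: prefix='1' (no match yet)
Bit 3: prefix='10' -> emit 'p', reset
Bit 4: prefix='1' (no match yet)
Bit 5: prefix='11' -> emit 'e', reset
Bit 6: prefix='0' -> emit 'k', reset
Bit 7: prefix='0' -> emit 'k', reset

Answer: 0 1 2 4 6 7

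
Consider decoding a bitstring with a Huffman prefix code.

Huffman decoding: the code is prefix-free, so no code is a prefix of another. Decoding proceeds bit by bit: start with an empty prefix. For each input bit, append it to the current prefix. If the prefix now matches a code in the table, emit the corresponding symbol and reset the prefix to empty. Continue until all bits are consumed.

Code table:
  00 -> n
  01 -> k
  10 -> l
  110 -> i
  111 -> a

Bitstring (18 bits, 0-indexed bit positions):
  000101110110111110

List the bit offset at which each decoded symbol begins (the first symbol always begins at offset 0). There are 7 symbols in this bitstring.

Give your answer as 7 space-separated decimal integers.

Answer: 0 2 4 6 9 12 15

Derivation:
Bit 0: prefix='0' (no match yet)
Bit 1: prefix='00' -> emit 'n', reset
Bit 2: prefix='0' (no match yet)
Bit 3: prefix='01' -> emit 'k', reset
Bit 4: prefix='0' (no match yet)
Bit 5: prefix='01' -> emit 'k', reset
Bit 6: prefix='1' (no match yet)
Bit 7: prefix='11' (no match yet)
Bit 8: prefix='110' -> emit 'i', reset
Bit 9: prefix='1' (no match yet)
Bit 10: prefix='11' (no match yet)
Bit 11: prefix='110' -> emit 'i', reset
Bit 12: prefix='1' (no match yet)
Bit 13: prefix='11' (no match yet)
Bit 14: prefix='111' -> emit 'a', reset
Bit 15: prefix='1' (no match yet)
Bit 16: prefix='11' (no match yet)
Bit 17: prefix='110' -> emit 'i', reset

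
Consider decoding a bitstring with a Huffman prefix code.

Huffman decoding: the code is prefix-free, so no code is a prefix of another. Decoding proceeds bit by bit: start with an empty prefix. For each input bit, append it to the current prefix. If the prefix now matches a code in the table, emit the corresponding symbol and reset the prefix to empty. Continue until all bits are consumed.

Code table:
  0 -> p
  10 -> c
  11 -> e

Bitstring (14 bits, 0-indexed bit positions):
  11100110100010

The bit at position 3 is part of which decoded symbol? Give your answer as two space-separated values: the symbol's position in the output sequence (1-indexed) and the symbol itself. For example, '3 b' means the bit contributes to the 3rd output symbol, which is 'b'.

Bit 0: prefix='1' (no match yet)
Bit 1: prefix='11' -> emit 'e', reset
Bit 2: prefix='1' (no match yet)
Bit 3: prefix='10' -> emit 'c', reset
Bit 4: prefix='0' -> emit 'p', reset
Bit 5: prefix='1' (no match yet)
Bit 6: prefix='11' -> emit 'e', reset
Bit 7: prefix='0' -> emit 'p', reset

Answer: 2 c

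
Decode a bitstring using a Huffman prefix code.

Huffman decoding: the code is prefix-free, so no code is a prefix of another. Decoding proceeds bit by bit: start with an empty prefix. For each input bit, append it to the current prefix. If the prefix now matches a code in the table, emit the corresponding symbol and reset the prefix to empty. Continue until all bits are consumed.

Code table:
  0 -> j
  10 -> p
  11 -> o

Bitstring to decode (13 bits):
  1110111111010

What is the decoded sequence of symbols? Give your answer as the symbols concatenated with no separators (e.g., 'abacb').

Answer: opooojp

Derivation:
Bit 0: prefix='1' (no match yet)
Bit 1: prefix='11' -> emit 'o', reset
Bit 2: prefix='1' (no match yet)
Bit 3: prefix='10' -> emit 'p', reset
Bit 4: prefix='1' (no match yet)
Bit 5: prefix='11' -> emit 'o', reset
Bit 6: prefix='1' (no match yet)
Bit 7: prefix='11' -> emit 'o', reset
Bit 8: prefix='1' (no match yet)
Bit 9: prefix='11' -> emit 'o', reset
Bit 10: prefix='0' -> emit 'j', reset
Bit 11: prefix='1' (no match yet)
Bit 12: prefix='10' -> emit 'p', reset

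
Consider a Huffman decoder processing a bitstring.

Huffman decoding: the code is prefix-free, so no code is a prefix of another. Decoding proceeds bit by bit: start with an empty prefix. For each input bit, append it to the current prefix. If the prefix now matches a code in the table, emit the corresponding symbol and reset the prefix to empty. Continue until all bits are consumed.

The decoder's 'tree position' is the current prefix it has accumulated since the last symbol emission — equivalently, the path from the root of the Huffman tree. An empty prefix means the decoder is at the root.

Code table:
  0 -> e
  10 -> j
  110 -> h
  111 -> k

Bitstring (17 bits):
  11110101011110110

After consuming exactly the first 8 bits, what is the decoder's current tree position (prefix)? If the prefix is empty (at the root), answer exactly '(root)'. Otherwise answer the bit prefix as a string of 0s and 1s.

Answer: 1

Derivation:
Bit 0: prefix='1' (no match yet)
Bit 1: prefix='11' (no match yet)
Bit 2: prefix='111' -> emit 'k', reset
Bit 3: prefix='1' (no match yet)
Bit 4: prefix='10' -> emit 'j', reset
Bit 5: prefix='1' (no match yet)
Bit 6: prefix='10' -> emit 'j', reset
Bit 7: prefix='1' (no match yet)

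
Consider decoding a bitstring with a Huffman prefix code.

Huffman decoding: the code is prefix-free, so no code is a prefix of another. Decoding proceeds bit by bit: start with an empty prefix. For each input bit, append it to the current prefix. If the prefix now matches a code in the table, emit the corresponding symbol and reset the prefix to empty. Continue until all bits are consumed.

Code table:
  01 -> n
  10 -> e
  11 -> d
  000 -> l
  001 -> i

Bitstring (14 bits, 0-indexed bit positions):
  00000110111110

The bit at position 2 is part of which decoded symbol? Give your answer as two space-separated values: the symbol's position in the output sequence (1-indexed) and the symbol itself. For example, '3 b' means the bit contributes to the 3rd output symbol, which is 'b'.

Bit 0: prefix='0' (no match yet)
Bit 1: prefix='00' (no match yet)
Bit 2: prefix='000' -> emit 'l', reset
Bit 3: prefix='0' (no match yet)
Bit 4: prefix='00' (no match yet)
Bit 5: prefix='001' -> emit 'i', reset
Bit 6: prefix='1' (no match yet)

Answer: 1 l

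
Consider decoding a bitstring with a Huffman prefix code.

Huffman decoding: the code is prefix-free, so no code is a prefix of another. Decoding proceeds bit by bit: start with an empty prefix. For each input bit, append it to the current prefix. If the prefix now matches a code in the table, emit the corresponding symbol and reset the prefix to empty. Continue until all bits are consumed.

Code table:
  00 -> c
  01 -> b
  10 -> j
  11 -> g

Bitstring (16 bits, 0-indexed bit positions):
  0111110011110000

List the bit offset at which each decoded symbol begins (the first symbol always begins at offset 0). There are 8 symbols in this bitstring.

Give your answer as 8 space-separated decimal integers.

Answer: 0 2 4 6 8 10 12 14

Derivation:
Bit 0: prefix='0' (no match yet)
Bit 1: prefix='01' -> emit 'b', reset
Bit 2: prefix='1' (no match yet)
Bit 3: prefix='11' -> emit 'g', reset
Bit 4: prefix='1' (no match yet)
Bit 5: prefix='11' -> emit 'g', reset
Bit 6: prefix='0' (no match yet)
Bit 7: prefix='00' -> emit 'c', reset
Bit 8: prefix='1' (no match yet)
Bit 9: prefix='11' -> emit 'g', reset
Bit 10: prefix='1' (no match yet)
Bit 11: prefix='11' -> emit 'g', reset
Bit 12: prefix='0' (no match yet)
Bit 13: prefix='00' -> emit 'c', reset
Bit 14: prefix='0' (no match yet)
Bit 15: prefix='00' -> emit 'c', reset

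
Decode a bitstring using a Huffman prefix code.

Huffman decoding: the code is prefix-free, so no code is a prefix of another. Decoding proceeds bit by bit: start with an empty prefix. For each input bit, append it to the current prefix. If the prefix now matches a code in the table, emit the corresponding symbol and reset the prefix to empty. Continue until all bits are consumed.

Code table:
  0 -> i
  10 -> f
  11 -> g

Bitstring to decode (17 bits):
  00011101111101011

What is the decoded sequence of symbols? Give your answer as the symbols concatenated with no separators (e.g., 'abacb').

Bit 0: prefix='0' -> emit 'i', reset
Bit 1: prefix='0' -> emit 'i', reset
Bit 2: prefix='0' -> emit 'i', reset
Bit 3: prefix='1' (no match yet)
Bit 4: prefix='11' -> emit 'g', reset
Bit 5: prefix='1' (no match yet)
Bit 6: prefix='10' -> emit 'f', reset
Bit 7: prefix='1' (no match yet)
Bit 8: prefix='11' -> emit 'g', reset
Bit 9: prefix='1' (no match yet)
Bit 10: prefix='11' -> emit 'g', reset
Bit 11: prefix='1' (no match yet)
Bit 12: prefix='10' -> emit 'f', reset
Bit 13: prefix='1' (no match yet)
Bit 14: prefix='10' -> emit 'f', reset
Bit 15: prefix='1' (no match yet)
Bit 16: prefix='11' -> emit 'g', reset

Answer: iiigfggffg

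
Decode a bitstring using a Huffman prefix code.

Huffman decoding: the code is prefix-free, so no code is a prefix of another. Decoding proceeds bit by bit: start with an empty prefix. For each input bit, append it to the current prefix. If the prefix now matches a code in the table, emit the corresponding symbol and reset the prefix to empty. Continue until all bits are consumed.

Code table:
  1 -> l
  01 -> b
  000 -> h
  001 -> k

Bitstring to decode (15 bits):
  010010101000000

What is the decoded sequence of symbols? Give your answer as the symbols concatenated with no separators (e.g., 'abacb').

Answer: bkbbhh

Derivation:
Bit 0: prefix='0' (no match yet)
Bit 1: prefix='01' -> emit 'b', reset
Bit 2: prefix='0' (no match yet)
Bit 3: prefix='00' (no match yet)
Bit 4: prefix='001' -> emit 'k', reset
Bit 5: prefix='0' (no match yet)
Bit 6: prefix='01' -> emit 'b', reset
Bit 7: prefix='0' (no match yet)
Bit 8: prefix='01' -> emit 'b', reset
Bit 9: prefix='0' (no match yet)
Bit 10: prefix='00' (no match yet)
Bit 11: prefix='000' -> emit 'h', reset
Bit 12: prefix='0' (no match yet)
Bit 13: prefix='00' (no match yet)
Bit 14: prefix='000' -> emit 'h', reset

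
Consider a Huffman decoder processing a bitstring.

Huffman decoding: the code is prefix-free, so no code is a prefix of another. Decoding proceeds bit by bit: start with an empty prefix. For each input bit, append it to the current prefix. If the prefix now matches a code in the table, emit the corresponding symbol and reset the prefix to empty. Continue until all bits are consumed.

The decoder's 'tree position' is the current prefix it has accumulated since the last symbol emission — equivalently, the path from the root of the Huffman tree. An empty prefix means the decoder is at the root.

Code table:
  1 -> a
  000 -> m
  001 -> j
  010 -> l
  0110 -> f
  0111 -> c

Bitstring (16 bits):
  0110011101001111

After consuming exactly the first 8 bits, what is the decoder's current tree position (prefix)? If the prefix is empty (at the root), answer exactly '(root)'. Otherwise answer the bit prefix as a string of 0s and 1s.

Bit 0: prefix='0' (no match yet)
Bit 1: prefix='01' (no match yet)
Bit 2: prefix='011' (no match yet)
Bit 3: prefix='0110' -> emit 'f', reset
Bit 4: prefix='0' (no match yet)
Bit 5: prefix='01' (no match yet)
Bit 6: prefix='011' (no match yet)
Bit 7: prefix='0111' -> emit 'c', reset

Answer: (root)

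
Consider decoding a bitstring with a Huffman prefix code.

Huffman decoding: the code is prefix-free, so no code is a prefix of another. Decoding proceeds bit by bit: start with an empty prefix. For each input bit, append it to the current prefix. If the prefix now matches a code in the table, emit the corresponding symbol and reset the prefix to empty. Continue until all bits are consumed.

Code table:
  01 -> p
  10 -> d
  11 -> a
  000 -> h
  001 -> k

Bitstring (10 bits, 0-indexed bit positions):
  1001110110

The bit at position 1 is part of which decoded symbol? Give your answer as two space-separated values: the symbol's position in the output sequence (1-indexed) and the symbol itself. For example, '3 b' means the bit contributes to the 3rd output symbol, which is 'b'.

Answer: 1 d

Derivation:
Bit 0: prefix='1' (no match yet)
Bit 1: prefix='10' -> emit 'd', reset
Bit 2: prefix='0' (no match yet)
Bit 3: prefix='01' -> emit 'p', reset
Bit 4: prefix='1' (no match yet)
Bit 5: prefix='11' -> emit 'a', reset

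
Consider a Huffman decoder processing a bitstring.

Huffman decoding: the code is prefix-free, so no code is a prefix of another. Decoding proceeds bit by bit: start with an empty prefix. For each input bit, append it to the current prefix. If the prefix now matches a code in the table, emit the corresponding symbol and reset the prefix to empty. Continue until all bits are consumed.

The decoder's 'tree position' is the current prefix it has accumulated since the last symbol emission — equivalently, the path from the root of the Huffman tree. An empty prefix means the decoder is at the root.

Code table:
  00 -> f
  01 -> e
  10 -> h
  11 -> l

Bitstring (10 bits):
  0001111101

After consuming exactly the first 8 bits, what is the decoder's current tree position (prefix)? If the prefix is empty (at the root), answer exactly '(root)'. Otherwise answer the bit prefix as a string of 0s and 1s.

Bit 0: prefix='0' (no match yet)
Bit 1: prefix='00' -> emit 'f', reset
Bit 2: prefix='0' (no match yet)
Bit 3: prefix='01' -> emit 'e', reset
Bit 4: prefix='1' (no match yet)
Bit 5: prefix='11' -> emit 'l', reset
Bit 6: prefix='1' (no match yet)
Bit 7: prefix='11' -> emit 'l', reset

Answer: (root)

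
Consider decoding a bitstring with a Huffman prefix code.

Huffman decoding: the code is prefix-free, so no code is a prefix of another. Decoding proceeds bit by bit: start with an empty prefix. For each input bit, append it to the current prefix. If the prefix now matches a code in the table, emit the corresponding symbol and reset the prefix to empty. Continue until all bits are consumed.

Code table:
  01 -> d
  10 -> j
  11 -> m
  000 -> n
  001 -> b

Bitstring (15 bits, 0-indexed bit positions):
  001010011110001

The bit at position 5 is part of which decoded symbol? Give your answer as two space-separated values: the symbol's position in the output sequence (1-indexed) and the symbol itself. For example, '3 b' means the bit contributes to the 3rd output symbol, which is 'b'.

Answer: 3 b

Derivation:
Bit 0: prefix='0' (no match yet)
Bit 1: prefix='00' (no match yet)
Bit 2: prefix='001' -> emit 'b', reset
Bit 3: prefix='0' (no match yet)
Bit 4: prefix='01' -> emit 'd', reset
Bit 5: prefix='0' (no match yet)
Bit 6: prefix='00' (no match yet)
Bit 7: prefix='001' -> emit 'b', reset
Bit 8: prefix='1' (no match yet)
Bit 9: prefix='11' -> emit 'm', reset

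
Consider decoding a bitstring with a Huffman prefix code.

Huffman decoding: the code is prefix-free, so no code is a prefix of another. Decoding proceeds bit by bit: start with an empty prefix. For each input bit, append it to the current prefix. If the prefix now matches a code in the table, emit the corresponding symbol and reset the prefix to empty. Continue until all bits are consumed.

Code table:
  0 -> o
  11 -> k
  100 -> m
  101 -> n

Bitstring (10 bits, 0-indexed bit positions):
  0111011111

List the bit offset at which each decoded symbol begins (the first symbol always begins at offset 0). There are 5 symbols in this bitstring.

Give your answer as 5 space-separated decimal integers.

Bit 0: prefix='0' -> emit 'o', reset
Bit 1: prefix='1' (no match yet)
Bit 2: prefix='11' -> emit 'k', reset
Bit 3: prefix='1' (no match yet)
Bit 4: prefix='10' (no match yet)
Bit 5: prefix='101' -> emit 'n', reset
Bit 6: prefix='1' (no match yet)
Bit 7: prefix='11' -> emit 'k', reset
Bit 8: prefix='1' (no match yet)
Bit 9: prefix='11' -> emit 'k', reset

Answer: 0 1 3 6 8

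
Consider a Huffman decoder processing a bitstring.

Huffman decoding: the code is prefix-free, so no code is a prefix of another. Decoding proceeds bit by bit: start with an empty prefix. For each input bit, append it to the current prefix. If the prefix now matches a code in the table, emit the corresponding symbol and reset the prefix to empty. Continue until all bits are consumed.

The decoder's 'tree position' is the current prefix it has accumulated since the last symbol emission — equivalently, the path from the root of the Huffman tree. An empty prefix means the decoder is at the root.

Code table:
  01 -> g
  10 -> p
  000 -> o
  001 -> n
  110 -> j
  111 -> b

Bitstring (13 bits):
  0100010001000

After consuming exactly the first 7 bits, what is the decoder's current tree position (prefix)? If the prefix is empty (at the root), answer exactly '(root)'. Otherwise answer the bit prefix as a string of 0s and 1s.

Bit 0: prefix='0' (no match yet)
Bit 1: prefix='01' -> emit 'g', reset
Bit 2: prefix='0' (no match yet)
Bit 3: prefix='00' (no match yet)
Bit 4: prefix='000' -> emit 'o', reset
Bit 5: prefix='1' (no match yet)
Bit 6: prefix='10' -> emit 'p', reset

Answer: (root)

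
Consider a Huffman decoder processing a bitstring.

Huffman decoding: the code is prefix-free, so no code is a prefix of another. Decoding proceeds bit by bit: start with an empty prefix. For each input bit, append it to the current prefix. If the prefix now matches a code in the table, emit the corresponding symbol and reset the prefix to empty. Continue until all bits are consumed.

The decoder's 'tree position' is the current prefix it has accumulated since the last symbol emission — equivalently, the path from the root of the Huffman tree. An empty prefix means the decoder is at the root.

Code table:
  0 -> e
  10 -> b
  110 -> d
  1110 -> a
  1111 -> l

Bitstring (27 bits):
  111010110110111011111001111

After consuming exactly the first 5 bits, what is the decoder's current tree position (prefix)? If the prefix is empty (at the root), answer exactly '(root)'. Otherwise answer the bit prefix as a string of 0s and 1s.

Bit 0: prefix='1' (no match yet)
Bit 1: prefix='11' (no match yet)
Bit 2: prefix='111' (no match yet)
Bit 3: prefix='1110' -> emit 'a', reset
Bit 4: prefix='1' (no match yet)

Answer: 1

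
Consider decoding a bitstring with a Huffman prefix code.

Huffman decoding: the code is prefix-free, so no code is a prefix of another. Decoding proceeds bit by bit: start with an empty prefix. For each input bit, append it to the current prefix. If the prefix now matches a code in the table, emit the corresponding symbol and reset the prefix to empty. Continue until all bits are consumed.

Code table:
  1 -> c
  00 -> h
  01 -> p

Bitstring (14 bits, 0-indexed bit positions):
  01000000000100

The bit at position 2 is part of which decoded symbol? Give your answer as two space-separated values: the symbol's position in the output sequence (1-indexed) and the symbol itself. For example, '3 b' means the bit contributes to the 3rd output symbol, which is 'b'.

Bit 0: prefix='0' (no match yet)
Bit 1: prefix='01' -> emit 'p', reset
Bit 2: prefix='0' (no match yet)
Bit 3: prefix='00' -> emit 'h', reset
Bit 4: prefix='0' (no match yet)
Bit 5: prefix='00' -> emit 'h', reset
Bit 6: prefix='0' (no match yet)

Answer: 2 h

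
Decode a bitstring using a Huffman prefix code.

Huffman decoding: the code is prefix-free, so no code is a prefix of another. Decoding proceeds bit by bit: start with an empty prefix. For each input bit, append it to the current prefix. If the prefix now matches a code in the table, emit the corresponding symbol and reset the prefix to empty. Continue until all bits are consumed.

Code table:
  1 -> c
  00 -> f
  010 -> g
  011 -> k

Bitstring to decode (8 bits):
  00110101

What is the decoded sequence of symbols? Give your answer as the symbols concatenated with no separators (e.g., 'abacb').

Bit 0: prefix='0' (no match yet)
Bit 1: prefix='00' -> emit 'f', reset
Bit 2: prefix='1' -> emit 'c', reset
Bit 3: prefix='1' -> emit 'c', reset
Bit 4: prefix='0' (no match yet)
Bit 5: prefix='01' (no match yet)
Bit 6: prefix='010' -> emit 'g', reset
Bit 7: prefix='1' -> emit 'c', reset

Answer: fccgc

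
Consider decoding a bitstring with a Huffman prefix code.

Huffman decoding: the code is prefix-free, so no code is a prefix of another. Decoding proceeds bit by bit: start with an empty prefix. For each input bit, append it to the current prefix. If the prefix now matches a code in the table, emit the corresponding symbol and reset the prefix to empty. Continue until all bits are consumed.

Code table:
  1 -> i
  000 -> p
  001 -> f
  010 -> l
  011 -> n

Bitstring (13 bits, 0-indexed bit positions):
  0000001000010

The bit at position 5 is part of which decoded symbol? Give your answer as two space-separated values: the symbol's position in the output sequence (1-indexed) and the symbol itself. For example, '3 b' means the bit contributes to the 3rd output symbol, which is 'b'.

Answer: 2 p

Derivation:
Bit 0: prefix='0' (no match yet)
Bit 1: prefix='00' (no match yet)
Bit 2: prefix='000' -> emit 'p', reset
Bit 3: prefix='0' (no match yet)
Bit 4: prefix='00' (no match yet)
Bit 5: prefix='000' -> emit 'p', reset
Bit 6: prefix='1' -> emit 'i', reset
Bit 7: prefix='0' (no match yet)
Bit 8: prefix='00' (no match yet)
Bit 9: prefix='000' -> emit 'p', reset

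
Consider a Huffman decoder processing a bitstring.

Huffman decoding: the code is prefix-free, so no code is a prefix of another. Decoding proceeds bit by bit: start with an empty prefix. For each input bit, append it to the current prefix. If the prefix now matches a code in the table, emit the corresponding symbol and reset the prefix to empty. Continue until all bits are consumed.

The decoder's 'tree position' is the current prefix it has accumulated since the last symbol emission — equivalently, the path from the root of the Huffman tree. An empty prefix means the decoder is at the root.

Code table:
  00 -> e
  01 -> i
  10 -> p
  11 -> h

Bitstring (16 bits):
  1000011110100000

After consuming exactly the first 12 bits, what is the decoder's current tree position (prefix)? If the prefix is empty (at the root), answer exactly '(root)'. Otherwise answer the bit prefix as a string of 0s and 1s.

Bit 0: prefix='1' (no match yet)
Bit 1: prefix='10' -> emit 'p', reset
Bit 2: prefix='0' (no match yet)
Bit 3: prefix='00' -> emit 'e', reset
Bit 4: prefix='0' (no match yet)
Bit 5: prefix='01' -> emit 'i', reset
Bit 6: prefix='1' (no match yet)
Bit 7: prefix='11' -> emit 'h', reset
Bit 8: prefix='1' (no match yet)
Bit 9: prefix='10' -> emit 'p', reset
Bit 10: prefix='1' (no match yet)
Bit 11: prefix='10' -> emit 'p', reset

Answer: (root)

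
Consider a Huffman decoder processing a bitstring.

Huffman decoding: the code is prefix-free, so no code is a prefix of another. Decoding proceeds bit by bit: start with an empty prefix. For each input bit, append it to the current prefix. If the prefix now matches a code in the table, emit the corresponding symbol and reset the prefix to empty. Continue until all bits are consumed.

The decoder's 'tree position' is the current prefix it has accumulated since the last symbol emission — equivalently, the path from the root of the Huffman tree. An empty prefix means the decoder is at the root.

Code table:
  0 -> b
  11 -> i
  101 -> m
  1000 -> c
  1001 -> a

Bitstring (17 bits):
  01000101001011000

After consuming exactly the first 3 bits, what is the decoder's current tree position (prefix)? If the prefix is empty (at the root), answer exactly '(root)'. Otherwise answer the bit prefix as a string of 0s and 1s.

Answer: 10

Derivation:
Bit 0: prefix='0' -> emit 'b', reset
Bit 1: prefix='1' (no match yet)
Bit 2: prefix='10' (no match yet)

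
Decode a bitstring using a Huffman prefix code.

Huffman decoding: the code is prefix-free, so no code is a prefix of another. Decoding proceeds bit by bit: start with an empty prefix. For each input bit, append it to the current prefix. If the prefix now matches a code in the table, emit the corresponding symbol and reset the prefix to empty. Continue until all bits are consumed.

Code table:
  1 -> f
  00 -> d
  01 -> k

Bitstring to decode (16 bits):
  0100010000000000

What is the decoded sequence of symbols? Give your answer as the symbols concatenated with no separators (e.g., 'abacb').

Answer: kdkddddd

Derivation:
Bit 0: prefix='0' (no match yet)
Bit 1: prefix='01' -> emit 'k', reset
Bit 2: prefix='0' (no match yet)
Bit 3: prefix='00' -> emit 'd', reset
Bit 4: prefix='0' (no match yet)
Bit 5: prefix='01' -> emit 'k', reset
Bit 6: prefix='0' (no match yet)
Bit 7: prefix='00' -> emit 'd', reset
Bit 8: prefix='0' (no match yet)
Bit 9: prefix='00' -> emit 'd', reset
Bit 10: prefix='0' (no match yet)
Bit 11: prefix='00' -> emit 'd', reset
Bit 12: prefix='0' (no match yet)
Bit 13: prefix='00' -> emit 'd', reset
Bit 14: prefix='0' (no match yet)
Bit 15: prefix='00' -> emit 'd', reset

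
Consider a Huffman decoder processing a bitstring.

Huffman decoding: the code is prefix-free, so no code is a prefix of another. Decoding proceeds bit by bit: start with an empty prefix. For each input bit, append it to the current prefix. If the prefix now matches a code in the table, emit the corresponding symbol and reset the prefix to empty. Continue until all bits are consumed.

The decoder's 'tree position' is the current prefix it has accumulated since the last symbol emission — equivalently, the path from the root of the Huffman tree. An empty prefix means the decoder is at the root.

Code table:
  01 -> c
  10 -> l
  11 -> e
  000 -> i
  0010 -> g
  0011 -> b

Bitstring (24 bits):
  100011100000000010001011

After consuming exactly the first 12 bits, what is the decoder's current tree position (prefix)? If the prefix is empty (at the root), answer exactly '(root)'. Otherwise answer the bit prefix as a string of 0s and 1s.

Bit 0: prefix='1' (no match yet)
Bit 1: prefix='10' -> emit 'l', reset
Bit 2: prefix='0' (no match yet)
Bit 3: prefix='00' (no match yet)
Bit 4: prefix='001' (no match yet)
Bit 5: prefix='0011' -> emit 'b', reset
Bit 6: prefix='1' (no match yet)
Bit 7: prefix='10' -> emit 'l', reset
Bit 8: prefix='0' (no match yet)
Bit 9: prefix='00' (no match yet)
Bit 10: prefix='000' -> emit 'i', reset
Bit 11: prefix='0' (no match yet)

Answer: 0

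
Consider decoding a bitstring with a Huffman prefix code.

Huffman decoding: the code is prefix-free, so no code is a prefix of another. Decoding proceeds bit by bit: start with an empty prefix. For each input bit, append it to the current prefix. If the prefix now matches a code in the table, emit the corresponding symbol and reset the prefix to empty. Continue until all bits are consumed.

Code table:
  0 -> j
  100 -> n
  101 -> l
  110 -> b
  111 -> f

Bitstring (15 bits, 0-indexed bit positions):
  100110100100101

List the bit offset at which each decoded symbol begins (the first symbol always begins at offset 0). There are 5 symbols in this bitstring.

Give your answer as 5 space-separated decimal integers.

Answer: 0 3 6 9 12

Derivation:
Bit 0: prefix='1' (no match yet)
Bit 1: prefix='10' (no match yet)
Bit 2: prefix='100' -> emit 'n', reset
Bit 3: prefix='1' (no match yet)
Bit 4: prefix='11' (no match yet)
Bit 5: prefix='110' -> emit 'b', reset
Bit 6: prefix='1' (no match yet)
Bit 7: prefix='10' (no match yet)
Bit 8: prefix='100' -> emit 'n', reset
Bit 9: prefix='1' (no match yet)
Bit 10: prefix='10' (no match yet)
Bit 11: prefix='100' -> emit 'n', reset
Bit 12: prefix='1' (no match yet)
Bit 13: prefix='10' (no match yet)
Bit 14: prefix='101' -> emit 'l', reset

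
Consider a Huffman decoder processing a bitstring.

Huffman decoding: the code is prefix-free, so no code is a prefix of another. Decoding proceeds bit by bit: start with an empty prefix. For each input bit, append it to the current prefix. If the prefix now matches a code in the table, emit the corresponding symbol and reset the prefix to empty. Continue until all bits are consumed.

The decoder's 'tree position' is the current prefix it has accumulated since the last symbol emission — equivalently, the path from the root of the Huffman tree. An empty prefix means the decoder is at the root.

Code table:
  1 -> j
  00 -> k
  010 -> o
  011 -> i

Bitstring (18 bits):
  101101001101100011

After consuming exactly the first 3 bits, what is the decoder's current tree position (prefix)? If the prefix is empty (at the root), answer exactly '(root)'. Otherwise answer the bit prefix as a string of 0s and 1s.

Answer: 01

Derivation:
Bit 0: prefix='1' -> emit 'j', reset
Bit 1: prefix='0' (no match yet)
Bit 2: prefix='01' (no match yet)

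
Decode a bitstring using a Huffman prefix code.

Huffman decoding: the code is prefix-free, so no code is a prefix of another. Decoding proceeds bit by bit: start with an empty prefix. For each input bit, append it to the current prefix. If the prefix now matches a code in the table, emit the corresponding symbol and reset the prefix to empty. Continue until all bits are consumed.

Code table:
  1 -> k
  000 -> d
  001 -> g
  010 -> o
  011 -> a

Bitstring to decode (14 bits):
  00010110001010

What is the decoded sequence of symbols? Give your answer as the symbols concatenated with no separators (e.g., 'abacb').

Bit 0: prefix='0' (no match yet)
Bit 1: prefix='00' (no match yet)
Bit 2: prefix='000' -> emit 'd', reset
Bit 3: prefix='1' -> emit 'k', reset
Bit 4: prefix='0' (no match yet)
Bit 5: prefix='01' (no match yet)
Bit 6: prefix='011' -> emit 'a', reset
Bit 7: prefix='0' (no match yet)
Bit 8: prefix='00' (no match yet)
Bit 9: prefix='000' -> emit 'd', reset
Bit 10: prefix='1' -> emit 'k', reset
Bit 11: prefix='0' (no match yet)
Bit 12: prefix='01' (no match yet)
Bit 13: prefix='010' -> emit 'o', reset

Answer: dkadko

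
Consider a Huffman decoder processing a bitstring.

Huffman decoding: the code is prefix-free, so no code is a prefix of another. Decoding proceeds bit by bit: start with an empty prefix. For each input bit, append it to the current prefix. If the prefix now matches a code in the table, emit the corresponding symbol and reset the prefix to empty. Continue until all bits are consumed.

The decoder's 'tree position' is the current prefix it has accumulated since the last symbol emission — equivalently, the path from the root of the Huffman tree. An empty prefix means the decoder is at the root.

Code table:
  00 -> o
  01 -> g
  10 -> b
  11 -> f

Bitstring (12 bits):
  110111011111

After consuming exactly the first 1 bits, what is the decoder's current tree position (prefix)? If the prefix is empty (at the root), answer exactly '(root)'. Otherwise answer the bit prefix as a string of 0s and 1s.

Bit 0: prefix='1' (no match yet)

Answer: 1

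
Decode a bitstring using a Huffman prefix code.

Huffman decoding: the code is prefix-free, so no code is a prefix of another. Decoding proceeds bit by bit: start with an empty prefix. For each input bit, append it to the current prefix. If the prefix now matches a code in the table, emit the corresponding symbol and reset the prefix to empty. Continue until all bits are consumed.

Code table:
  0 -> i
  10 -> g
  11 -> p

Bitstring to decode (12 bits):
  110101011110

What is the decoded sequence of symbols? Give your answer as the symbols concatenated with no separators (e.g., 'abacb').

Answer: piggppi

Derivation:
Bit 0: prefix='1' (no match yet)
Bit 1: prefix='11' -> emit 'p', reset
Bit 2: prefix='0' -> emit 'i', reset
Bit 3: prefix='1' (no match yet)
Bit 4: prefix='10' -> emit 'g', reset
Bit 5: prefix='1' (no match yet)
Bit 6: prefix='10' -> emit 'g', reset
Bit 7: prefix='1' (no match yet)
Bit 8: prefix='11' -> emit 'p', reset
Bit 9: prefix='1' (no match yet)
Bit 10: prefix='11' -> emit 'p', reset
Bit 11: prefix='0' -> emit 'i', reset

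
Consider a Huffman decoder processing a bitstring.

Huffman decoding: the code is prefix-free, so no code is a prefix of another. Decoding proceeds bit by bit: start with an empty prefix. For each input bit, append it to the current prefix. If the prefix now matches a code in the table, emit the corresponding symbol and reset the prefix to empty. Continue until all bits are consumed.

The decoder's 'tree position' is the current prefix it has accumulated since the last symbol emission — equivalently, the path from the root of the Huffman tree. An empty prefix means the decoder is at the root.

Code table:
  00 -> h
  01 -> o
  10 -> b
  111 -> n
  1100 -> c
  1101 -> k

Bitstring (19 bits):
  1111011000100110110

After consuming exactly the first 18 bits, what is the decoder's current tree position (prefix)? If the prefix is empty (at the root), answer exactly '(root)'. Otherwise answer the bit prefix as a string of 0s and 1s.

Bit 0: prefix='1' (no match yet)
Bit 1: prefix='11' (no match yet)
Bit 2: prefix='111' -> emit 'n', reset
Bit 3: prefix='1' (no match yet)
Bit 4: prefix='10' -> emit 'b', reset
Bit 5: prefix='1' (no match yet)
Bit 6: prefix='11' (no match yet)
Bit 7: prefix='110' (no match yet)
Bit 8: prefix='1100' -> emit 'c', reset
Bit 9: prefix='0' (no match yet)
Bit 10: prefix='01' -> emit 'o', reset
Bit 11: prefix='0' (no match yet)
Bit 12: prefix='00' -> emit 'h', reset
Bit 13: prefix='1' (no match yet)
Bit 14: prefix='11' (no match yet)
Bit 15: prefix='110' (no match yet)
Bit 16: prefix='1101' -> emit 'k', reset
Bit 17: prefix='1' (no match yet)

Answer: 1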